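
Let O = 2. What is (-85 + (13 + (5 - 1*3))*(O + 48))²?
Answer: 442225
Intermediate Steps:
(-85 + (13 + (5 - 1*3))*(O + 48))² = (-85 + (13 + (5 - 1*3))*(2 + 48))² = (-85 + (13 + (5 - 3))*50)² = (-85 + (13 + 2)*50)² = (-85 + 15*50)² = (-85 + 750)² = 665² = 442225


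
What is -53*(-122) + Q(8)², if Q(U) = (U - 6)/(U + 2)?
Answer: 161651/25 ≈ 6466.0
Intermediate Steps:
Q(U) = (-6 + U)/(2 + U)
-53*(-122) + Q(8)² = -53*(-122) + ((-6 + 8)/(2 + 8))² = 6466 + (2/10)² = 6466 + ((⅒)*2)² = 6466 + (⅕)² = 6466 + 1/25 = 161651/25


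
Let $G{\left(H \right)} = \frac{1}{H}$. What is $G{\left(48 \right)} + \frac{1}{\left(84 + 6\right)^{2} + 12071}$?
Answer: $\frac{20219}{968208} \approx 0.020883$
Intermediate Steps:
$G{\left(48 \right)} + \frac{1}{\left(84 + 6\right)^{2} + 12071} = \frac{1}{48} + \frac{1}{\left(84 + 6\right)^{2} + 12071} = \frac{1}{48} + \frac{1}{90^{2} + 12071} = \frac{1}{48} + \frac{1}{8100 + 12071} = \frac{1}{48} + \frac{1}{20171} = \frac{20219}{968208}$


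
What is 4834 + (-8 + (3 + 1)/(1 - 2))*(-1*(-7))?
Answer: 4750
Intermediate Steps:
4834 + (-8 + (3 + 1)/(1 - 2))*(-1*(-7)) = 4834 + (-8 + 4/(-1))*7 = 4834 + (-8 + 4*(-1))*7 = 4834 + (-8 - 4)*7 = 4834 - 12*7 = 4834 - 84 = 4750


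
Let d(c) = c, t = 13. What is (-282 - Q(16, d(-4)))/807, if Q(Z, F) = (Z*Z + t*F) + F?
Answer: -482/807 ≈ -0.59727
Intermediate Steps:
Q(Z, F) = Z² + 14*F (Q(Z, F) = (Z*Z + 13*F) + F = (Z² + 13*F) + F = Z² + 14*F)
(-282 - Q(16, d(-4)))/807 = (-282 - (16² + 14*(-4)))/807 = (-282 - (256 - 56))*(1/807) = (-282 - 1*200)*(1/807) = (-282 - 200)*(1/807) = -482*1/807 = -482/807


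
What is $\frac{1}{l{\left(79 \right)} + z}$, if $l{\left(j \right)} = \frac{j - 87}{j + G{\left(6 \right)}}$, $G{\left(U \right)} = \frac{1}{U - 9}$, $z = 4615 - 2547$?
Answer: $\frac{59}{122006} \approx 0.00048358$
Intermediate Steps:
$z = 2068$
$G{\left(U \right)} = \frac{1}{-9 + U}$
$l{\left(j \right)} = \frac{-87 + j}{- \frac{1}{3} + j}$ ($l{\left(j \right)} = \frac{j - 87}{j + \frac{1}{-9 + 6}} = \frac{-87 + j}{j + \frac{1}{-3}} = \frac{-87 + j}{j - \frac{1}{3}} = \frac{-87 + j}{- \frac{1}{3} + j}$)
$\frac{1}{l{\left(79 \right)} + z} = \frac{1}{\frac{3 \left(-87 + 79\right)}{-1 + 3 \cdot 79} + 2068} = \frac{1}{3 \frac{1}{-1 + 237} \left(-8\right) + 2068} = \frac{1}{3 \cdot \frac{1}{236} \left(-8\right) + 2068} = \frac{1}{- \frac{6}{59} + 2068} = \frac{1}{\frac{122006}{59}} = \frac{59}{122006}$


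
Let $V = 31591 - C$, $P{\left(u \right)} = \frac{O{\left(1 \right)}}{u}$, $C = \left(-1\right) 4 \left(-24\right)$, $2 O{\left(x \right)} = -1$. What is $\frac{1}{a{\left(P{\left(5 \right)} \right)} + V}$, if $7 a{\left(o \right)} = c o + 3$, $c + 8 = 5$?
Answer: $\frac{70}{2204683} \approx 3.1751 \cdot 10^{-5}$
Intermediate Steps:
$O{\left(x \right)} = - \frac{1}{2}$ ($O{\left(x \right)} = \frac{1}{2} \left(-1\right) = - \frac{1}{2}$)
$c = -3$ ($c = -8 + 5 = -3$)
$C = 96$ ($C = \left(-4\right) \left(-24\right) = 96$)
$P{\left(u \right)} = - \frac{1}{2 u}$
$a{\left(o \right)} = \frac{3}{7} - \frac{3 o}{7}$ ($a{\left(o \right)} = \frac{- 3 o + 3}{7} = \frac{3 - 3 o}{7} = \frac{3}{7} - \frac{3 o}{7}$)
$V = 31495$ ($V = 31591 - 96 = 31495$)
$\frac{1}{a{\left(P{\left(5 \right)} \right)} + V} = \frac{1}{\left(\frac{3}{7} - \frac{3 \left(- \frac{1}{2 \cdot 5}\right)}{7}\right) + 31495} = \frac{1}{\left(\frac{3}{7} - \frac{3 \left(\left(- \frac{1}{2}\right) \frac{1}{5}\right)}{7}\right) + 31495} = \frac{1}{\left(\frac{3}{7} - - \frac{3}{70}\right) + 31495} = \frac{1}{\left(\frac{3}{7} + \frac{3}{70}\right) + 31495} = \frac{1}{\frac{33}{70} + 31495} = \frac{1}{\frac{2204683}{70}} = \frac{70}{2204683}$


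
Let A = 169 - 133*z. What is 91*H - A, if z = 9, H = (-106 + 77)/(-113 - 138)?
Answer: 260667/251 ≈ 1038.5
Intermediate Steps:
H = 29/251 (H = -29/(-251) = -29*(-1/251) = 29/251 ≈ 0.11554)
A = -1028 (A = 169 - 133*9 = 169 - 1197 = -1028)
91*H - A = 91*(29/251) - 1*(-1028) = 2639/251 + 1028 = 260667/251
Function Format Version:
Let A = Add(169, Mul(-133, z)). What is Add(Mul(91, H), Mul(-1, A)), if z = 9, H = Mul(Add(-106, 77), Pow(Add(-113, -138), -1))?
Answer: Rational(260667, 251) ≈ 1038.5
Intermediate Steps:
H = Rational(29, 251) (H = Mul(-29, Pow(-251, -1)) = Mul(-29, Rational(-1, 251)) = Rational(29, 251) ≈ 0.11554)
A = -1028 (A = Add(169, Mul(-133, 9)) = Add(169, -1197) = -1028)
Add(Mul(91, H), Mul(-1, A)) = Add(Mul(91, Rational(29, 251)), Mul(-1, -1028)) = Add(Rational(2639, 251), 1028) = Rational(260667, 251)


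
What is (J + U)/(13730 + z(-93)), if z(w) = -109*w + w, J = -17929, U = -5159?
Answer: -11544/11887 ≈ -0.97114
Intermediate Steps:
z(w) = -108*w
(J + U)/(13730 + z(-93)) = (-17929 - 5159)/(13730 - 108*(-93)) = -23088/(13730 + 10044) = -23088/23774 = -23088*1/23774 = -11544/11887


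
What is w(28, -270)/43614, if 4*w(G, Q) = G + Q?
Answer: -121/87228 ≈ -0.0013872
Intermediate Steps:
w(G, Q) = G/4 + Q/4 (w(G, Q) = (G + Q)/4 = G/4 + Q/4)
w(28, -270)/43614 = ((¼)*28 + (¼)*(-270))/43614 = (7 - 135/2)*(1/43614) = -121/2*1/43614 = -121/87228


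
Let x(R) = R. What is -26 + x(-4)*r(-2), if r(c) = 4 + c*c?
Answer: -58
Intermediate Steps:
r(c) = 4 + c**2
-26 + x(-4)*r(-2) = -26 - 4*(4 + (-2)**2) = -26 - 4*(4 + 4) = -26 - 4*8 = -26 - 32 = -58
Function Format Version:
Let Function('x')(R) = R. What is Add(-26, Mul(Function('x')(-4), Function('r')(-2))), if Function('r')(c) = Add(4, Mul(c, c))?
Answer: -58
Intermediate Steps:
Function('r')(c) = Add(4, Pow(c, 2))
Add(-26, Mul(Function('x')(-4), Function('r')(-2))) = Add(-26, Mul(-4, Add(4, Pow(-2, 2)))) = Add(-26, Mul(-4, Add(4, 4))) = Add(-26, Mul(-4, 8)) = Add(-26, -32) = -58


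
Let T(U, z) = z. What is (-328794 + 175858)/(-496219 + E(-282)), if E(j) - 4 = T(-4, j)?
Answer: 152936/496497 ≈ 0.30803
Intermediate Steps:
E(j) = 4 + j
(-328794 + 175858)/(-496219 + E(-282)) = (-328794 + 175858)/(-496219 + (4 - 282)) = -152936/(-496219 - 278) = -152936/(-496497) = -152936*(-1/496497) = 152936/496497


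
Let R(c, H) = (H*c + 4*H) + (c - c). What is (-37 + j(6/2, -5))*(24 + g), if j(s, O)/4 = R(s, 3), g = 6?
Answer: 1410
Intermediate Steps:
R(c, H) = 4*H + H*c (R(c, H) = (4*H + H*c) + 0 = 4*H + H*c)
j(s, O) = 48 + 12*s (j(s, O) = 4*(3*(4 + s)) = 4*(12 + 3*s) = 48 + 12*s)
(-37 + j(6/2, -5))*(24 + g) = (-37 + (48 + 12*(6/2)))*(24 + 6) = (-37 + (48 + 12*(6*(1/2))))*30 = (-37 + (48 + 12*3))*30 = (-37 + (48 + 36))*30 = (-37 + 84)*30 = 47*30 = 1410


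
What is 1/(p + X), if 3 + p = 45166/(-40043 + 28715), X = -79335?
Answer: -5664/449393015 ≈ -1.2604e-5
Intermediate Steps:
p = -39575/5664 (p = -3 + 45166/(-40043 + 28715) = -3 + 45166/(-11328) = -3 + 45166*(-1/11328) = -3 - 22583/5664 = -39575/5664 ≈ -6.9871)
1/(p + X) = 1/(-39575/5664 - 79335) = 1/(-449393015/5664) = -5664/449393015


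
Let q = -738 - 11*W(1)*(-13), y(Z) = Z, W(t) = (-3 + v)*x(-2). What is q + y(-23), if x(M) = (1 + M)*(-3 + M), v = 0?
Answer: -2906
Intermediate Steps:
W(t) = -15 (W(t) = (-3 + 0)*(-3 + (-2)² - 2*(-2)) = -3*(-3 + 4 + 4) = -3*5 = -15)
q = -2883 (q = -738 - 11*(-15)*(-13) = -738 + 165*(-13) = -738 - 2145 = -2883)
q + y(-23) = -2883 - 23 = -2906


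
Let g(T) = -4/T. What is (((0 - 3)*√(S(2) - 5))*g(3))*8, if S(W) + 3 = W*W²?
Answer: 0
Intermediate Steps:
S(W) = -3 + W³ (S(W) = -3 + W*W² = -3 + W³)
(((0 - 3)*√(S(2) - 5))*g(3))*8 = (((0 - 3)*√((-3 + 2³) - 5))*(-4/3))*8 = ((-3*√((-3 + 8) - 5))*(-4*⅓))*8 = (-3*√(5 - 5)*(-4/3))*8 = (-3*√0*(-4/3))*8 = (-3*0*(-4/3))*8 = (0*(-4/3))*8 = 0*8 = 0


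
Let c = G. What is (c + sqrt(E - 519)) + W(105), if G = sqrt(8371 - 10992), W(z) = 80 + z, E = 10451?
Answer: 185 + 2*sqrt(2483) + I*sqrt(2621) ≈ 284.66 + 51.196*I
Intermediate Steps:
G = I*sqrt(2621) (G = sqrt(-2621) = I*sqrt(2621) ≈ 51.196*I)
c = I*sqrt(2621) ≈ 51.196*I
(c + sqrt(E - 519)) + W(105) = (I*sqrt(2621) + sqrt(10451 - 519)) + (80 + 105) = (I*sqrt(2621) + sqrt(9932)) + 185 = (I*sqrt(2621) + 2*sqrt(2483)) + 185 = (2*sqrt(2483) + I*sqrt(2621)) + 185 = 185 + 2*sqrt(2483) + I*sqrt(2621)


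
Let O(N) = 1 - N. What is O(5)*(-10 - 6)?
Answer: 64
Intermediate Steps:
O(5)*(-10 - 6) = (1 - 1*5)*(-10 - 6) = (1 - 5)*(-16) = -4*(-16) = 64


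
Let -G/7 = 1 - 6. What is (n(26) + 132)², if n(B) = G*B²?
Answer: 566059264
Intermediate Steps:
G = 35 (G = -7*(1 - 6) = -7*(-5) = 35)
n(B) = 35*B²
(n(26) + 132)² = (35*26² + 132)² = (35*676 + 132)² = (23660 + 132)² = 23792² = 566059264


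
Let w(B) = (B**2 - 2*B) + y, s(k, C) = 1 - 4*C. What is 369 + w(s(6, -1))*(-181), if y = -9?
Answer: -717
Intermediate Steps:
w(B) = -9 + B**2 - 2*B (w(B) = (B**2 - 2*B) - 9 = -9 + B**2 - 2*B)
369 + w(s(6, -1))*(-181) = 369 + (-9 + (1 - 4*(-1))**2 - 2*(1 - 4*(-1)))*(-181) = 369 + (-9 + (1 + 4)**2 - 2*(1 + 4))*(-181) = 369 + (-9 + 5**2 - 2*5)*(-181) = 369 + (-9 + 25 - 10)*(-181) = 369 + 6*(-181) = 369 - 1086 = -717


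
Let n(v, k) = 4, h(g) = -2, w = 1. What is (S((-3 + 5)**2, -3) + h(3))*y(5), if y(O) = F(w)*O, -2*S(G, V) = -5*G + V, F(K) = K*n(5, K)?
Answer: 190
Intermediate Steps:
F(K) = 4*K (F(K) = K*4 = 4*K)
S(G, V) = -V/2 + 5*G/2 (S(G, V) = -(-5*G + V)/2 = -(V - 5*G)/2 = -V/2 + 5*G/2)
y(O) = 4*O (y(O) = (4*1)*O = 4*O)
(S((-3 + 5)**2, -3) + h(3))*y(5) = ((-1/2*(-3) + 5*(-3 + 5)**2/2) - 2)*(4*5) = ((3/2 + (5/2)*2**2) - 2)*20 = ((3/2 + (5/2)*4) - 2)*20 = ((3/2 + 10) - 2)*20 = (23/2 - 2)*20 = (19/2)*20 = 190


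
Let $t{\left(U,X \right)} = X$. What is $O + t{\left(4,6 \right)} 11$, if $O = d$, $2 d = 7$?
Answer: $\frac{139}{2} \approx 69.5$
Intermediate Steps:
$d = \frac{7}{2}$ ($d = \frac{1}{2} \cdot 7 = \frac{7}{2} \approx 3.5$)
$O = \frac{7}{2} \approx 3.5$
$O + t{\left(4,6 \right)} 11 = \frac{7}{2} + 6 \cdot 11 = \frac{7}{2} + 66 = \frac{139}{2}$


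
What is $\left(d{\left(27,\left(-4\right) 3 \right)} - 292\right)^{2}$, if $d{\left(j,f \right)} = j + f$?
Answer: $76729$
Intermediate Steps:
$d{\left(j,f \right)} = f + j$
$\left(d{\left(27,\left(-4\right) 3 \right)} - 292\right)^{2} = \left(\left(\left(-4\right) 3 + 27\right) - 292\right)^{2} = \left(\left(-12 + 27\right) + \left(44 - 336\right)\right)^{2} = \left(15 - 292\right)^{2} = \left(-277\right)^{2} = 76729$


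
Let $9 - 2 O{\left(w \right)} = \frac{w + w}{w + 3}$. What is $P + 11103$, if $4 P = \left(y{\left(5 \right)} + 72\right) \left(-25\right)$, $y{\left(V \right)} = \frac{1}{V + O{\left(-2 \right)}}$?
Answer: $\frac{490013}{46} \approx 10652.0$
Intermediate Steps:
$O{\left(w \right)} = \frac{9}{2} - \frac{w}{3 + w}$ ($O{\left(w \right)} = \frac{9}{2} - \frac{\left(w + w\right) \frac{1}{w + 3}}{2} = \frac{9}{2} - \frac{2 w \frac{1}{3 + w}}{2} = \frac{9}{2} - \frac{w}{3 + w}$)
$y{\left(V \right)} = \frac{1}{\frac{13}{2} + V}$ ($y{\left(V \right)} = \frac{1}{V + \frac{27 + 7 \left(-2\right)}{2 \left(3 - 2\right)}} = \frac{1}{V + \frac{27 - 14}{2 \cdot 1}} = \frac{1}{V + \frac{1}{2} \cdot 1 \cdot 13} = \frac{1}{V + \frac{13}{2}} = \frac{1}{\frac{13}{2} + V}$)
$P = - \frac{20725}{46}$ ($P = \frac{\left(\frac{2}{13 + 2 \cdot 5} + 72\right) \left(-25\right)}{4} = \frac{\left(\frac{2}{13 + 10} + 72\right) \left(-25\right)}{4} = \frac{\left(\frac{2}{23} + 72\right) \left(-25\right)}{4} = \frac{\frac{1658}{23} \left(-25\right)}{4} = \frac{1}{4} \left(- \frac{41450}{23}\right) = - \frac{20725}{46} \approx -450.54$)
$P + 11103 = - \frac{20725}{46} + 11103 = \frac{490013}{46}$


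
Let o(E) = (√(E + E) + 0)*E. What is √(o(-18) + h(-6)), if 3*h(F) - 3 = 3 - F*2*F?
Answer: √(-22 - 108*I) ≈ 6.6415 - 8.1307*I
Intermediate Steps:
h(F) = 2 - 2*F²/3 (h(F) = 1 + (3 - F*2*F)/3 = 1 + (3 - 2*F*F)/3 = 1 + (3 - 2*F²)/3 = 1 + (1 - 2*F²/3) = 2 - 2*F²/3)
o(E) = √2*E^(3/2) (o(E) = (√(2*E) + 0)*E = (√2*√E + 0)*E = (√2*√E)*E = √2*E^(3/2))
√(o(-18) + h(-6)) = √(√2*(-18)^(3/2) + (2 - ⅔*(-6)²)) = √(√2*(-54*I*√2) + (2 - ⅔*36)) = √(-108*I + (2 - 24)) = √(-108*I - 22) = √(-22 - 108*I)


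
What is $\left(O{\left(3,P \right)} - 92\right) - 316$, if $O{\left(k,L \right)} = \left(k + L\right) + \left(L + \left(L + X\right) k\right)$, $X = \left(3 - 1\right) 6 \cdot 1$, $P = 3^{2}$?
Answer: $-324$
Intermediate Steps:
$P = 9$
$X = 12$ ($X = \left(3 - 1\right) 6 \cdot 1 = 2 \cdot 6 \cdot 1 = 12 \cdot 1 = 12$)
$O{\left(k,L \right)} = k + 2 L + k \left(12 + L\right)$ ($O{\left(k,L \right)} = \left(k + L\right) + \left(L + \left(L + 12\right) k\right) = \left(L + k\right) + \left(L + \left(12 + L\right) k\right) = \left(L + k\right) + \left(L + k \left(12 + L\right)\right) = k + 2 L + k \left(12 + L\right)$)
$\left(O{\left(3,P \right)} - 92\right) - 316 = \left(\left(2 \cdot 9 + 13 \cdot 3 + 9 \cdot 3\right) - 92\right) - 316 = \left(\left(18 + 39 + 27\right) - 92\right) - 316 = \left(84 - 92\right) - 316 = -8 - 316 = -324$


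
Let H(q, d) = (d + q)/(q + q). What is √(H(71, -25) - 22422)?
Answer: I*√113027669/71 ≈ 149.74*I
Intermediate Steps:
H(q, d) = (d + q)/(2*q) (H(q, d) = (d + q)/((2*q)) = (d + q)*(1/(2*q)) = (d + q)/(2*q))
√(H(71, -25) - 22422) = √((½)*(-25 + 71)/71 - 22422) = √((½)*(1/71)*46 - 22422) = √(23/71 - 22422) = √(-1591939/71) = I*√113027669/71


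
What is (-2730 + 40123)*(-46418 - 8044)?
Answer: -2036497566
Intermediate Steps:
(-2730 + 40123)*(-46418 - 8044) = 37393*(-54462) = -2036497566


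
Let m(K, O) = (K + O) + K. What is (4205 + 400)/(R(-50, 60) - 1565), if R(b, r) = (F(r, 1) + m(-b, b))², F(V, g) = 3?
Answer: 4605/1244 ≈ 3.7018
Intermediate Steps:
m(K, O) = O + 2*K
R(b, r) = (3 - b)² (R(b, r) = (3 + (b + 2*(-b)))² = (3 + (b - 2*b))² = (3 - b)²)
(4205 + 400)/(R(-50, 60) - 1565) = (4205 + 400)/((3 - 1*(-50))² - 1565) = 4605/((3 + 50)² - 1565) = 4605/(53² - 1565) = 4605/(2809 - 1565) = 4605/1244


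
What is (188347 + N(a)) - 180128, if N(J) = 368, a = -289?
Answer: 8587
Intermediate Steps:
(188347 + N(a)) - 180128 = (188347 + 368) - 180128 = 188715 - 180128 = 8587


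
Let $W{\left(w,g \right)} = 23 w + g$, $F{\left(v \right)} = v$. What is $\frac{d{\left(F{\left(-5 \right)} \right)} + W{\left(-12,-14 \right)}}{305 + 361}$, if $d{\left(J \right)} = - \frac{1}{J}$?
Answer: $- \frac{161}{370} \approx -0.43513$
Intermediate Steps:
$W{\left(w,g \right)} = g + 23 w$
$\frac{d{\left(F{\left(-5 \right)} \right)} + W{\left(-12,-14 \right)}}{305 + 361} = \frac{- \frac{1}{-5} + \left(-14 + 23 \left(-12\right)\right)}{305 + 361} = \frac{\left(-1\right) \left(- \frac{1}{5}\right) - 290}{666} = \left(\frac{1}{5} - 290\right) \frac{1}{666} = \left(- \frac{1449}{5}\right) \frac{1}{666} = - \frac{161}{370}$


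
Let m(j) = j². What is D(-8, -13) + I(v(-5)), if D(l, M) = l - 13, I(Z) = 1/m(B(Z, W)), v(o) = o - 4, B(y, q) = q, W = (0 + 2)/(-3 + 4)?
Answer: -83/4 ≈ -20.750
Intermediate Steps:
W = 2 (W = 2/1 = 2*1 = 2)
v(o) = -4 + o
I(Z) = ¼ (I(Z) = 1/(2²) = 1/4 = ¼)
D(l, M) = -13 + l
D(-8, -13) + I(v(-5)) = (-13 - 8) + ¼ = -21 + ¼ = -83/4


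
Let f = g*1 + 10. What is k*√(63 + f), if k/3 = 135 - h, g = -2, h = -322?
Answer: 1371*√71 ≈ 11552.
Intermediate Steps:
f = 8 (f = -2*1 + 10 = -2 + 10 = 8)
k = 1371 (k = 3*(135 - 1*(-322)) = 3*(135 + 322) = 3*457 = 1371)
k*√(63 + f) = 1371*√(63 + 8) = 1371*√71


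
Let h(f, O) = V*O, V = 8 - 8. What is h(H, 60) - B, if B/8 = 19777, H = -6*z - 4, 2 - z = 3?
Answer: -158216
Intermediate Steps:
z = -1 (z = 2 - 1*3 = 2 - 3 = -1)
H = 2 (H = -6*(-1) - 4 = 6 - 4 = 2)
B = 158216 (B = 8*19777 = 158216)
V = 0
h(f, O) = 0 (h(f, O) = 0*O = 0)
h(H, 60) - B = 0 - 1*158216 = 0 - 158216 = -158216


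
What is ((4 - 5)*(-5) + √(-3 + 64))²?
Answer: (5 + √61)² ≈ 164.10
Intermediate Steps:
((4 - 5)*(-5) + √(-3 + 64))² = (-1*(-5) + √61)² = (5 + √61)²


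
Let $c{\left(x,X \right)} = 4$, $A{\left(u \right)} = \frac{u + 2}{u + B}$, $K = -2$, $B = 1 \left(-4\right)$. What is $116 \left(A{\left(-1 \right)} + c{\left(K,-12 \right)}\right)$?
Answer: $\frac{2204}{5} \approx 440.8$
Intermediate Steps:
$B = -4$
$A{\left(u \right)} = \frac{2 + u}{-4 + u}$ ($A{\left(u \right)} = \frac{u + 2}{u - 4} = \frac{2 + u}{-4 + u}$)
$116 \left(A{\left(-1 \right)} + c{\left(K,-12 \right)}\right) = 116 \left(\frac{2 - 1}{-4 - 1} + 4\right) = 116 \left(\frac{1}{-5} \cdot 1 + 4\right) = 116 \left(\left(- \frac{1}{5}\right) 1 + 4\right) = 116 \left(- \frac{1}{5} + 4\right) = 116 \cdot \frac{19}{5} = \frac{2204}{5}$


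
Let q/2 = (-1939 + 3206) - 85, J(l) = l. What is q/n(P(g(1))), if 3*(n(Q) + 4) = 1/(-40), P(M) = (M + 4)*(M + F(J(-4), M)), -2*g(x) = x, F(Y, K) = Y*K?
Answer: -283680/481 ≈ -589.77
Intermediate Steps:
q = 2364 (q = 2*((-1939 + 3206) - 85) = 2*(1267 - 85) = 2*1182 = 2364)
F(Y, K) = K*Y
g(x) = -x/2
P(M) = -3*M*(4 + M) (P(M) = (M + 4)*(M + M*(-4)) = (4 + M)*(M - 4*M) = (4 + M)*(-3*M) = -3*M*(4 + M))
n(Q) = -481/120 (n(Q) = -4 + (1/3)/(-40) = -4 + (1/3)*(-1/40) = -4 - 1/120 = -481/120)
q/n(P(g(1))) = 2364/(-481/120) = 2364*(-120/481) = -283680/481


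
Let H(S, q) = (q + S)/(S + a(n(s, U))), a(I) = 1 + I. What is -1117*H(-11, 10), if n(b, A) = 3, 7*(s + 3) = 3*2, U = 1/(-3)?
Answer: -1117/7 ≈ -159.57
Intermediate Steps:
U = -⅓ ≈ -0.33333
s = -15/7 (s = -3 + (3*2)/7 = -3 + (⅐)*6 = -3 + 6/7 = -15/7 ≈ -2.1429)
H(S, q) = (S + q)/(4 + S) (H(S, q) = (q + S)/(S + (1 + 3)) = (S + q)/(S + 4) = (S + q)/(4 + S))
-1117*H(-11, 10) = -1117*(-11 + 10)/(4 - 11) = -1117*(-1)/(-7) = -(-1117)*(-1)/7 = -1117*⅐ = -1117/7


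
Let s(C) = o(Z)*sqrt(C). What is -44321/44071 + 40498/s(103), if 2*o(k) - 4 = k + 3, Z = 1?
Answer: -44321/44071 + 20249*sqrt(103)/206 ≈ 996.59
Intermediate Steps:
o(k) = 7/2 + k/2 (o(k) = 2 + (k + 3)/2 = 2 + (3 + k)/2 = 2 + (3/2 + k/2) = 7/2 + k/2)
s(C) = 4*sqrt(C) (s(C) = (7/2 + (1/2)*1)*sqrt(C) = (7/2 + 1/2)*sqrt(C) = 4*sqrt(C))
-44321/44071 + 40498/s(103) = -44321/44071 + 40498/((4*sqrt(103))) = -44321*1/44071 + 40498*(sqrt(103)/412) = -44321/44071 + 20249*sqrt(103)/206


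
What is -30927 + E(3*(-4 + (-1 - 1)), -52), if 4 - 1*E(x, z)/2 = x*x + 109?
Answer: -31785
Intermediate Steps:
E(x, z) = -210 - 2*x² (E(x, z) = 8 - 2*(x*x + 109) = 8 - 2*(x² + 109) = 8 - 2*(109 + x²) = 8 + (-218 - 2*x²) = -210 - 2*x²)
-30927 + E(3*(-4 + (-1 - 1)), -52) = -30927 + (-210 - 2*9*(-4 + (-1 - 1))²) = -30927 + (-210 - 2*9*(-4 - 2)²) = -30927 + (-210 - 2*(3*(-6))²) = -30927 + (-210 - 2*(-18)²) = -30927 + (-210 - 2*324) = -30927 + (-210 - 648) = -30927 - 858 = -31785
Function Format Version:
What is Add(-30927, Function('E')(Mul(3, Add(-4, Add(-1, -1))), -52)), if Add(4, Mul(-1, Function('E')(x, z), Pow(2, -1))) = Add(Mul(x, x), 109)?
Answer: -31785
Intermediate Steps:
Function('E')(x, z) = Add(-210, Mul(-2, Pow(x, 2))) (Function('E')(x, z) = Add(8, Mul(-2, Add(Mul(x, x), 109))) = Add(8, Mul(-2, Add(Pow(x, 2), 109))) = Add(8, Mul(-2, Add(109, Pow(x, 2)))) = Add(8, Add(-218, Mul(-2, Pow(x, 2)))) = Add(-210, Mul(-2, Pow(x, 2))))
Add(-30927, Function('E')(Mul(3, Add(-4, Add(-1, -1))), -52)) = Add(-30927, Add(-210, Mul(-2, Pow(Mul(3, Add(-4, Add(-1, -1))), 2)))) = Add(-30927, Add(-210, Mul(-2, Pow(Mul(3, Add(-4, -2)), 2)))) = Add(-30927, Add(-210, Mul(-2, Pow(Mul(3, -6), 2)))) = Add(-30927, Add(-210, Mul(-2, Pow(-18, 2)))) = Add(-30927, Add(-210, Mul(-2, 324))) = Add(-30927, Add(-210, -648)) = Add(-30927, -858) = -31785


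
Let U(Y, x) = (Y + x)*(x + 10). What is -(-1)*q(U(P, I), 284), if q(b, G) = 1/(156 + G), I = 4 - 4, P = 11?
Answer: 1/440 ≈ 0.0022727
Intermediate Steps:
I = 0
U(Y, x) = (10 + x)*(Y + x) (U(Y, x) = (Y + x)*(10 + x) = (10 + x)*(Y + x))
-(-1)*q(U(P, I), 284) = -(-1)/(156 + 284) = -(-1)/440 = -1*(-1/440) = 1/440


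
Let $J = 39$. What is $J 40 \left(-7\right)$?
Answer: $-10920$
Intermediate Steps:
$J 40 \left(-7\right) = 39 \cdot 40 \left(-7\right) = 1560 \left(-7\right) = -10920$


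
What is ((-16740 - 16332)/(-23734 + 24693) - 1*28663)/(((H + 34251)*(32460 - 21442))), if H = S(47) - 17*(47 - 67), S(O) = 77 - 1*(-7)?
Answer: -27520889/366385134850 ≈ -7.5115e-5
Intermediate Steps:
S(O) = 84 (S(O) = 77 + 7 = 84)
H = 424 (H = 84 - 17*(47 - 67) = 84 - 17*(-20) = 84 - 1*(-340) = 84 + 340 = 424)
((-16740 - 16332)/(-23734 + 24693) - 1*28663)/(((H + 34251)*(32460 - 21442))) = ((-16740 - 16332)/(-23734 + 24693) - 1*28663)/(((424 + 34251)*(32460 - 21442))) = (-33072/959 - 28663)/((34675*11018)) = (-33072*1/959 - 28663)/382049150 = (-33072/959 - 28663)*(1/382049150) = -27520889/959*1/382049150 = -27520889/366385134850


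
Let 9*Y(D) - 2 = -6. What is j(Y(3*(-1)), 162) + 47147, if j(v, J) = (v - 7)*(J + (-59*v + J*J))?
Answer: -12119723/81 ≈ -1.4963e+5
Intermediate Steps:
Y(D) = -4/9 (Y(D) = 2/9 + (⅑)*(-6) = 2/9 - ⅔ = -4/9)
j(v, J) = (-7 + v)*(J + J² - 59*v) (j(v, J) = (-7 + v)*(J + (-59*v + J²)) = (-7 + v)*(J + (J² - 59*v)) = (-7 + v)*(J + J² - 59*v))
j(Y(3*(-1)), 162) + 47147 = (-59*(-4/9)² - 7*162 - 7*162² + 413*(-4/9) + 162*(-4/9) - 4/9*162²) + 47147 = (-59*16/81 - 1134 - 7*26244 - 1652/9 - 72 - 4/9*26244) + 47147 = (-944/81 - 1134 - 183708 - 1652/9 - 72 - 11664) + 47147 = -15938630/81 + 47147 = -12119723/81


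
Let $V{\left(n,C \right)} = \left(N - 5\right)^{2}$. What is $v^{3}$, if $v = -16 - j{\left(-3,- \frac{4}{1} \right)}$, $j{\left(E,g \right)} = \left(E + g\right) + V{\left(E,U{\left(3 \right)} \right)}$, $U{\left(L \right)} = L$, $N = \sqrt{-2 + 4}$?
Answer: $-68256 + 40880 \sqrt{2} \approx -10443.0$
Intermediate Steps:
$N = \sqrt{2} \approx 1.4142$
$V{\left(n,C \right)} = \left(-5 + \sqrt{2}\right)^{2}$ ($V{\left(n,C \right)} = \left(\sqrt{2} - 5\right)^{2} = \left(-5 + \sqrt{2}\right)^{2}$)
$j{\left(E,g \right)} = E + g + \left(5 - \sqrt{2}\right)^{2}$ ($j{\left(E,g \right)} = \left(E + g\right) + \left(5 - \sqrt{2}\right)^{2} = E + g + \left(5 - \sqrt{2}\right)^{2}$)
$v = -9 - \left(5 - \sqrt{2}\right)^{2}$ ($v = -16 - \left(-3 - \frac{4}{1} + \left(5 - \sqrt{2}\right)^{2}\right) = -16 - \left(-3 - 4 + \left(5 - \sqrt{2}\right)^{2}\right) = -16 - \left(-7 + \left(5 - \sqrt{2}\right)^{2}\right) = -16 + \left(7 - \left(5 - \sqrt{2}\right)^{2}\right) = -9 - \left(5 - \sqrt{2}\right)^{2} \approx -21.858$)
$v^{3} = \left(-36 + 10 \sqrt{2}\right)^{3}$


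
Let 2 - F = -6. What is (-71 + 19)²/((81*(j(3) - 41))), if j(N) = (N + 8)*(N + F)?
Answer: 169/405 ≈ 0.41728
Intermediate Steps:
F = 8 (F = 2 - 1*(-6) = 2 + 6 = 8)
j(N) = (8 + N)² (j(N) = (N + 8)*(N + 8) = (8 + N)*(8 + N) = (8 + N)²)
(-71 + 19)²/((81*(j(3) - 41))) = (-71 + 19)²/((81*((64 + 3² + 16*3) - 41))) = (-52)²/((81*((64 + 9 + 48) - 41))) = 2704/((81*(121 - 41))) = 2704/((81*80)) = 2704/6480 = 2704*(1/6480) = 169/405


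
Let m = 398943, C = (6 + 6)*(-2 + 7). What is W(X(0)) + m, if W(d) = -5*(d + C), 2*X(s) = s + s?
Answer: 398643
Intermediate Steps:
C = 60 (C = 12*5 = 60)
X(s) = s (X(s) = (s + s)/2 = (2*s)/2 = s)
W(d) = -300 - 5*d (W(d) = -5*(d + 60) = -5*(60 + d) = -300 - 5*d)
W(X(0)) + m = (-300 - 5*0) + 398943 = (-300 + 0) + 398943 = -300 + 398943 = 398643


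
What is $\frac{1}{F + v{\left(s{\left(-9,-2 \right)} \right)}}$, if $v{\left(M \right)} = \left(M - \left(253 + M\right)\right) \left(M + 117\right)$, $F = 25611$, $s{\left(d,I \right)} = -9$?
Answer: $- \frac{1}{1713} \approx -0.00058377$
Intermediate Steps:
$v{\left(M \right)} = -29601 - 253 M$ ($v{\left(M \right)} = - 253 \left(117 + M\right) = -29601 - 253 M$)
$\frac{1}{F + v{\left(s{\left(-9,-2 \right)} \right)}} = \frac{1}{25611 - 27324} = \frac{1}{-1713} = - \frac{1}{1713}$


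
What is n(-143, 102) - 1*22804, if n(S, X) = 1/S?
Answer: -3260973/143 ≈ -22804.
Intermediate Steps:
n(-143, 102) - 1*22804 = 1/(-143) - 1*22804 = -1/143 - 22804 = -3260973/143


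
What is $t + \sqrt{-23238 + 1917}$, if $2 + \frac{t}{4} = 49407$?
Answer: $197620 + 3 i \sqrt{2369} \approx 1.9762 \cdot 10^{5} + 146.02 i$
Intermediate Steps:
$t = 197620$ ($t = -8 + 4 \cdot 49407 = -8 + 197628 = 197620$)
$t + \sqrt{-23238 + 1917} = 197620 + \sqrt{-23238 + 1917} = 197620 + \sqrt{-21321} = 197620 + 3 i \sqrt{2369}$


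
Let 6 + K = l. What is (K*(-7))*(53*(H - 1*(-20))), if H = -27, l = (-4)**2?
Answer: 25970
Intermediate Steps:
l = 16
K = 10 (K = -6 + 16 = 10)
(K*(-7))*(53*(H - 1*(-20))) = (10*(-7))*(53*(-27 - 1*(-20))) = -3710*(-27 + 20) = -3710*(-7) = -70*(-371) = 25970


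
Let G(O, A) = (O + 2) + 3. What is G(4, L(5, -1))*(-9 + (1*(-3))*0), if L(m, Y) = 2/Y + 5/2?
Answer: -81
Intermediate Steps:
L(m, Y) = 5/2 + 2/Y (L(m, Y) = 2/Y + 5*(½) = 2/Y + 5/2 = 5/2 + 2/Y)
G(O, A) = 5 + O (G(O, A) = (2 + O) + 3 = 5 + O)
G(4, L(5, -1))*(-9 + (1*(-3))*0) = (5 + 4)*(-9 + (1*(-3))*0) = 9*(-9 - 3*0) = 9*(-9 + 0) = 9*(-9) = -81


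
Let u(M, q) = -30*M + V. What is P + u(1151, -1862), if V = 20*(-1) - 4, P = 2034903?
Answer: 2000349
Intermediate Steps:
V = -24 (V = -20 - 4 = -24)
u(M, q) = -24 - 30*M (u(M, q) = -30*M - 24 = -24 - 30*M)
P + u(1151, -1862) = 2034903 + (-24 - 30*1151) = 2034903 + (-24 - 34530) = 2034903 - 34554 = 2000349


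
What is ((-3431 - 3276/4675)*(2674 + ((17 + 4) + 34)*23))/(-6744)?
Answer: 21064722913/10509400 ≈ 2004.4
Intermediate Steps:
((-3431 - 3276/4675)*(2674 + ((17 + 4) + 34)*23))/(-6744) = ((-3431 - 3276*1/4675)*(2674 + (21 + 34)*23))*(-1/6744) = ((-3431 - 3276/4675)*(2674 + 55*23))*(-1/6744) = -16043201*(2674 + 1265)/4675*(-1/6744) = -16043201/4675*3939*(-1/6744) = -63194168739/4675*(-1/6744) = 21064722913/10509400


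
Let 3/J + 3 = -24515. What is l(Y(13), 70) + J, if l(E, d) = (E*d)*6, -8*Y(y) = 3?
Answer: -1930794/12259 ≈ -157.50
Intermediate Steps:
Y(y) = -3/8 (Y(y) = -⅛*3 = -3/8)
J = -3/24518 (J = 3/(-3 - 24515) = 3/(-24518) = 3*(-1/24518) = -3/24518 ≈ -0.00012236)
l(E, d) = 6*E*d
l(Y(13), 70) + J = 6*(-3/8)*70 - 3/24518 = -315/2 - 3/24518 = -1930794/12259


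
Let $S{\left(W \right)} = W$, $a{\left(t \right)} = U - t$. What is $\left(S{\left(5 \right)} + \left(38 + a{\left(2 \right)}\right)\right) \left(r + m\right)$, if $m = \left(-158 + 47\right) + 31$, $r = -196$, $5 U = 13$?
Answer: $- \frac{60168}{5} \approx -12034.0$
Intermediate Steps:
$U = \frac{13}{5}$ ($U = \frac{1}{5} \cdot 13 = \frac{13}{5} \approx 2.6$)
$a{\left(t \right)} = \frac{13}{5} - t$
$m = -80$ ($m = -111 + 31 = -80$)
$\left(S{\left(5 \right)} + \left(38 + a{\left(2 \right)}\right)\right) \left(r + m\right) = \left(5 + \left(38 + \left(\frac{13}{5} - 2\right)\right)\right) \left(-196 - 80\right) = \left(5 + \left(38 + \left(\frac{13}{5} - 2\right)\right)\right) \left(-276\right) = \left(5 + \left(38 + \frac{3}{5}\right)\right) \left(-276\right) = \left(5 + \frac{193}{5}\right) \left(-276\right) = \frac{218}{5} \left(-276\right) = - \frac{60168}{5}$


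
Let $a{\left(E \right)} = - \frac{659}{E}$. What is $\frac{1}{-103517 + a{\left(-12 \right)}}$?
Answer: $- \frac{12}{1241545} \approx -9.6654 \cdot 10^{-6}$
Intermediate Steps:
$\frac{1}{-103517 + a{\left(-12 \right)}} = \frac{1}{-103517 - \frac{659}{-12}} = \frac{1}{-103517 - - \frac{659}{12}} = \frac{1}{-103517 + \frac{659}{12}} = \frac{1}{- \frac{1241545}{12}} = - \frac{12}{1241545}$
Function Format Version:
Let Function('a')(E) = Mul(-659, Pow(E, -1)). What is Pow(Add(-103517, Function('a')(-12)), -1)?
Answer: Rational(-12, 1241545) ≈ -9.6654e-6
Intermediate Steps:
Pow(Add(-103517, Function('a')(-12)), -1) = Pow(Add(-103517, Mul(-659, Pow(-12, -1))), -1) = Pow(Add(-103517, Mul(-659, Rational(-1, 12))), -1) = Pow(Add(-103517, Rational(659, 12)), -1) = Pow(Rational(-1241545, 12), -1) = Rational(-12, 1241545)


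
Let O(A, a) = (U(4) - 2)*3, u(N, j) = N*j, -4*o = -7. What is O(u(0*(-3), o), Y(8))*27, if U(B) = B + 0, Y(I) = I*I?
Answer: 162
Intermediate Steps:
o = 7/4 (o = -¼*(-7) = 7/4 ≈ 1.7500)
Y(I) = I²
U(B) = B
O(A, a) = 6 (O(A, a) = (4 - 2)*3 = 2*3 = 6)
O(u(0*(-3), o), Y(8))*27 = 6*27 = 162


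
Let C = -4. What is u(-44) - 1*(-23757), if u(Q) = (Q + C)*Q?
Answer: 25869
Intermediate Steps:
u(Q) = Q*(-4 + Q) (u(Q) = (Q - 4)*Q = (-4 + Q)*Q = Q*(-4 + Q))
u(-44) - 1*(-23757) = -44*(-4 - 44) - 1*(-23757) = -44*(-48) + 23757 = 2112 + 23757 = 25869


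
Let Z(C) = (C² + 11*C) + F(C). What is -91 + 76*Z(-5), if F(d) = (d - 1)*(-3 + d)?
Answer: 1277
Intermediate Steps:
F(d) = (-1 + d)*(-3 + d)
Z(C) = 3 + 2*C² + 7*C (Z(C) = (C² + 11*C) + (3 + C² - 4*C) = 3 + 2*C² + 7*C)
-91 + 76*Z(-5) = -91 + 76*(3 + 2*(-5)² + 7*(-5)) = -91 + 76*(3 + 2*25 - 35) = -91 + 76*(3 + 50 - 35) = -91 + 76*18 = -91 + 1368 = 1277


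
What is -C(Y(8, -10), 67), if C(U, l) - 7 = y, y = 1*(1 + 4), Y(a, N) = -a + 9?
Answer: -12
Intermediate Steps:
Y(a, N) = 9 - a
y = 5 (y = 1*5 = 5)
C(U, l) = 12 (C(U, l) = 7 + 5 = 12)
-C(Y(8, -10), 67) = -1*12 = -12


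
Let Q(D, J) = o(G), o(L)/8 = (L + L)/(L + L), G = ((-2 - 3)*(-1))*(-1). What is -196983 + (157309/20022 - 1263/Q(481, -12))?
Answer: -335914663/1704 ≈ -1.9713e+5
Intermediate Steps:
G = -5 (G = -5*(-1)*(-1) = 5*(-1) = -5)
o(L) = 8 (o(L) = 8*((L + L)/(L + L)) = 8*((2*L)/((2*L))) = 8*((2*L)*(1/(2*L))) = 8*1 = 8)
Q(D, J) = 8
-196983 + (157309/20022 - 1263/Q(481, -12)) = -196983 + (157309/20022 - 1263/8) = -196983 + (157309*(1/20022) - 1263*1/8) = -196983 + (3347/426 - 1263/8) = -196983 - 255631/1704 = -335914663/1704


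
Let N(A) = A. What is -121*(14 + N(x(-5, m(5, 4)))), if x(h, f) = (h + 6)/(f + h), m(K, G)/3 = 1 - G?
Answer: -23595/14 ≈ -1685.4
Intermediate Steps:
m(K, G) = 3 - 3*G (m(K, G) = 3*(1 - G) = 3 - 3*G)
x(h, f) = (6 + h)/(f + h)
-121*(14 + N(x(-5, m(5, 4)))) = -121*(14 + (6 - 5)/((3 - 3*4) - 5)) = -121*(14 + 1/((3 - 12) - 5)) = -121*(14 + 1/(-9 - 5)) = -121*(14 + 1/(-14)) = -121*(14 - 1/14*1) = -121*(14 - 1/14) = -121*195/14 = -23595/14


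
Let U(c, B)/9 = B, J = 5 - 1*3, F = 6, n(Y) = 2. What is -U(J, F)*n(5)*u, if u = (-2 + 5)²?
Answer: -972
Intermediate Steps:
u = 9 (u = 3² = 9)
J = 2 (J = 5 - 3 = 2)
U(c, B) = 9*B
-U(J, F)*n(5)*u = -(9*6)*2*9 = -54*2*9 = -108*9 = -1*972 = -972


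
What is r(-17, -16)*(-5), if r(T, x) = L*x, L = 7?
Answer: 560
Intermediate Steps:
r(T, x) = 7*x
r(-17, -16)*(-5) = (7*(-16))*(-5) = -112*(-5) = 560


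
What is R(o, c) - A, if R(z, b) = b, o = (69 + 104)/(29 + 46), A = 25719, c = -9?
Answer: -25728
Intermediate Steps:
o = 173/75 ≈ 2.3067
R(o, c) - A = -9 - 1*25719 = -9 - 25719 = -25728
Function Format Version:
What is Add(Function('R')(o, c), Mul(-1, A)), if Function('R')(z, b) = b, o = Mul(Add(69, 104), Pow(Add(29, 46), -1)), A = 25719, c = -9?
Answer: -25728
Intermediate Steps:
o = Rational(173, 75) (o = Mul(173, Pow(75, -1)) = Mul(173, Rational(1, 75)) = Rational(173, 75) ≈ 2.3067)
Add(Function('R')(o, c), Mul(-1, A)) = Add(-9, Mul(-1, 25719)) = Add(-9, -25719) = -25728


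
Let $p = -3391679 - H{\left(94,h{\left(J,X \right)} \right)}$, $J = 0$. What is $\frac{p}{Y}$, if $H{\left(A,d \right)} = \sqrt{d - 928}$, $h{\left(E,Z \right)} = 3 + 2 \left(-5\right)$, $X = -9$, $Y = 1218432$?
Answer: $- \frac{3391679}{1218432} - \frac{i \sqrt{935}}{1218432} \approx -2.7836 - 2.5096 \cdot 10^{-5} i$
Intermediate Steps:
$h{\left(E,Z \right)} = -7$ ($h{\left(E,Z \right)} = 3 - 10 = -7$)
$H{\left(A,d \right)} = \sqrt{-928 + d}$
$p = -3391679 - i \sqrt{935}$ ($p = -3391679 - \sqrt{-928 - 7} = -3391679 - \sqrt{-935} = -3391679 - i \sqrt{935} \approx -3.3917 \cdot 10^{6} - 30.578 i$)
$\frac{p}{Y} = \frac{-3391679 - i \sqrt{935}}{1218432} = \left(-3391679 - i \sqrt{935}\right) \frac{1}{1218432} = - \frac{3391679}{1218432} - \frac{i \sqrt{935}}{1218432}$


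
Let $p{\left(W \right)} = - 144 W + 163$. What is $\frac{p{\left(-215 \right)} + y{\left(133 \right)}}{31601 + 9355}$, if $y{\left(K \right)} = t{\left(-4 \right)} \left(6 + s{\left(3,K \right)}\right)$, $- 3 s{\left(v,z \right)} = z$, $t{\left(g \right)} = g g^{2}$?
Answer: $\frac{100729}{122868} \approx 0.81981$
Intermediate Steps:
$t{\left(g \right)} = g^{3}$
$s{\left(v,z \right)} = - \frac{z}{3}$
$p{\left(W \right)} = 163 - 144 W$
$y{\left(K \right)} = -384 + \frac{64 K}{3}$ ($y{\left(K \right)} = \left(-4\right)^{3} \left(6 - \frac{K}{3}\right) = - 64 \left(6 - \frac{K}{3}\right) = -384 + \frac{64 K}{3}$)
$\frac{p{\left(-215 \right)} + y{\left(133 \right)}}{31601 + 9355} = \frac{\left(163 - -30960\right) + \left(-384 + \frac{64}{3} \cdot 133\right)}{31601 + 9355} = \frac{\left(163 + 30960\right) + \left(-384 + \frac{8512}{3}\right)}{40956} = \left(31123 + \frac{7360}{3}\right) \frac{1}{40956} = \frac{100729}{3} \cdot \frac{1}{40956} = \frac{100729}{122868}$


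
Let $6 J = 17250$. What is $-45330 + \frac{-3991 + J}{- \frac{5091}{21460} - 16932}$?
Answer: $- \frac{1830149807030}{40373979} \approx -45330.0$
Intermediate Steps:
$J = 2875$ ($J = \frac{1}{6} \cdot 17250 = 2875$)
$-45330 + \frac{-3991 + J}{- \frac{5091}{21460} - 16932} = -45330 + \frac{-3991 + 2875}{- \frac{5091}{21460} - 16932} = -45330 - \frac{1116}{\left(-5091\right) \frac{1}{21460} - 16932} = -45330 - \frac{1116}{- \frac{5091}{21460} - 16932} = -45330 - \frac{1116}{- \frac{363365811}{21460}} = -45330 - - \frac{2661040}{40373979} = -45330 + \frac{2661040}{40373979} = - \frac{1830149807030}{40373979}$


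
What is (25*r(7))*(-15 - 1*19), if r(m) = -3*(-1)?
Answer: -2550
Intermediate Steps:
r(m) = 3
(25*r(7))*(-15 - 1*19) = (25*3)*(-15 - 1*19) = 75*(-15 - 19) = 75*(-34) = -2550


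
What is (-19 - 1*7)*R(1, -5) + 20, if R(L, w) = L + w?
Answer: 124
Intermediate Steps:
(-19 - 1*7)*R(1, -5) + 20 = (-19 - 1*7)*(1 - 5) + 20 = (-19 - 7)*(-4) + 20 = -26*(-4) + 20 = 104 + 20 = 124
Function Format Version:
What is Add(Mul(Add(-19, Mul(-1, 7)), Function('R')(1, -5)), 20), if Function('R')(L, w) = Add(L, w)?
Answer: 124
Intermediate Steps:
Add(Mul(Add(-19, Mul(-1, 7)), Function('R')(1, -5)), 20) = Add(Mul(Add(-19, Mul(-1, 7)), Add(1, -5)), 20) = Add(Mul(Add(-19, -7), -4), 20) = Add(Mul(-26, -4), 20) = Add(104, 20) = 124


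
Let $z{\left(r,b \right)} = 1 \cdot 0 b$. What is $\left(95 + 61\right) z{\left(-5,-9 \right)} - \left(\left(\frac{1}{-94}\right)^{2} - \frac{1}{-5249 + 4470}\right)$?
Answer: $- \frac{9615}{6883244} \approx -0.0013969$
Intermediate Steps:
$z{\left(r,b \right)} = 0$ ($z{\left(r,b \right)} = 0 b = 0$)
$\left(95 + 61\right) z{\left(-5,-9 \right)} - \left(\left(\frac{1}{-94}\right)^{2} - \frac{1}{-5249 + 4470}\right) = \left(95 + 61\right) 0 - \left(\left(\frac{1}{-94}\right)^{2} - \frac{1}{-5249 + 4470}\right) = 156 \cdot 0 - \left(\left(- \frac{1}{94}\right)^{2} - \frac{1}{-779}\right) = 0 - \left(\frac{1}{8836} - - \frac{1}{779}\right) = 0 - \left(\frac{1}{8836} + \frac{1}{779}\right) = 0 - \frac{9615}{6883244} = - \frac{9615}{6883244}$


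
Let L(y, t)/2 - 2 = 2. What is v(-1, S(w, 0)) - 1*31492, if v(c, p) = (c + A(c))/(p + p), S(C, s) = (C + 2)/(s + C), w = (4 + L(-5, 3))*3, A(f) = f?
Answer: -598366/19 ≈ -31493.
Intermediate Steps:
L(y, t) = 8 (L(y, t) = 4 + 2*2 = 4 + 4 = 8)
w = 36 (w = (4 + 8)*3 = 12*3 = 36)
S(C, s) = (2 + C)/(C + s)
v(c, p) = c/p (v(c, p) = (c + c)/(p + p) = (2*c)/((2*p)) = (2*c)*(1/(2*p)) = c/p)
v(-1, S(w, 0)) - 1*31492 = -1/((2 + 36)/(36 + 0)) - 1*31492 = -1/(38/36) - 31492 = -1/((1/36)*38) - 31492 = -1/19/18 - 31492 = -1*18/19 - 31492 = -18/19 - 31492 = -598366/19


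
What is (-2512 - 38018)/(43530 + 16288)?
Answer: -20265/29909 ≈ -0.67756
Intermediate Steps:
(-2512 - 38018)/(43530 + 16288) = -40530/59818 = -40530*1/59818 = -20265/29909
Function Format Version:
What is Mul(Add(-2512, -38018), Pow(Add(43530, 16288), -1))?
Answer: Rational(-20265, 29909) ≈ -0.67756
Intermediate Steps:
Mul(Add(-2512, -38018), Pow(Add(43530, 16288), -1)) = Mul(-40530, Pow(59818, -1)) = Mul(-40530, Rational(1, 59818)) = Rational(-20265, 29909)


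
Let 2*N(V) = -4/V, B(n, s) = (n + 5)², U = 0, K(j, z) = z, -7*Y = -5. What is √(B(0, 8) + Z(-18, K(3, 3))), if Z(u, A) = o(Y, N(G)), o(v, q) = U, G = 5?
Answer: 5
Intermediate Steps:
Y = 5/7 (Y = -⅐*(-5) = 5/7 ≈ 0.71429)
B(n, s) = (5 + n)²
N(V) = -2/V (N(V) = (-4/V)/2 = -2/V)
o(v, q) = 0
Z(u, A) = 0
√(B(0, 8) + Z(-18, K(3, 3))) = √((5 + 0)² + 0) = √(5² + 0) = √(25 + 0) = √25 = 5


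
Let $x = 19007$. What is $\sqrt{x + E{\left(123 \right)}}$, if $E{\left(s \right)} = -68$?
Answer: $\sqrt{18939} \approx 137.62$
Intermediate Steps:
$\sqrt{x + E{\left(123 \right)}} = \sqrt{19007 - 68} = \sqrt{18939}$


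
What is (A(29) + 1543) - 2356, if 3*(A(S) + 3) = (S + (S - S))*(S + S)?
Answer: -766/3 ≈ -255.33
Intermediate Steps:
A(S) = -3 + 2*S²/3 (A(S) = -3 + ((S + (S - S))*(S + S))/3 = -3 + ((S + 0)*(2*S))/3 = -3 + (S*(2*S))/3 = -3 + (2*S²)/3 = -3 + 2*S²/3)
(A(29) + 1543) - 2356 = ((-3 + (⅔)*29²) + 1543) - 2356 = ((-3 + (⅔)*841) + 1543) - 2356 = ((-3 + 1682/3) + 1543) - 2356 = (1673/3 + 1543) - 2356 = 6302/3 - 2356 = -766/3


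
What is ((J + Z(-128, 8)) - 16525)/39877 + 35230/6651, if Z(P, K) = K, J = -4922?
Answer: 1262275921/265221927 ≈ 4.7593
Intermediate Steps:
((J + Z(-128, 8)) - 16525)/39877 + 35230/6651 = ((-4922 + 8) - 16525)/39877 + 35230/6651 = (-4914 - 16525)*(1/39877) + 35230*(1/6651) = -21439*1/39877 + 35230/6651 = -21439/39877 + 35230/6651 = 1262275921/265221927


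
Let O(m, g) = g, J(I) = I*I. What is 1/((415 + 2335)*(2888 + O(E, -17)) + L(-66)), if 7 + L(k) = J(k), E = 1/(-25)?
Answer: 1/7899599 ≈ 1.2659e-7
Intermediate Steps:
E = -1/25 ≈ -0.040000
J(I) = I²
L(k) = -7 + k²
1/((415 + 2335)*(2888 + O(E, -17)) + L(-66)) = 1/((415 + 2335)*(2888 - 17) + (-7 + (-66)²)) = 1/(2750*2871 + (-7 + 4356)) = 1/(7895250 + 4349) = 1/7899599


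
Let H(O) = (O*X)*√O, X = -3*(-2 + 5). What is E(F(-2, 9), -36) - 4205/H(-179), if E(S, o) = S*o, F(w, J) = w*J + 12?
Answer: 216 + 4205*I*√179/288369 ≈ 216.0 + 0.19509*I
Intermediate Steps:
X = -9 (X = -3*3 = -9)
F(w, J) = 12 + J*w (F(w, J) = J*w + 12 = 12 + J*w)
H(O) = -9*O^(3/2) (H(O) = (O*(-9))*√O = (-9*O)*√O = -9*O^(3/2))
E(F(-2, 9), -36) - 4205/H(-179) = (12 + 9*(-2))*(-36) - 4205/((-(-1611)*I*√179)) = (12 - 18)*(-36) - 4205/((-(-1611)*I*√179)) = -6*(-36) - 4205/(1611*I*√179) = 216 - 4205*(-I*√179/288369) = 216 - (-4205)*I*√179/288369 = 216 + 4205*I*√179/288369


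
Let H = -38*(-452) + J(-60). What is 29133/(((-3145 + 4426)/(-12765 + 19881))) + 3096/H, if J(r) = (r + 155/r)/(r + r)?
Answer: 1709220477816396/10561499557 ≈ 1.6184e+5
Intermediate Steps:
J(r) = (r + 155/r)/(2*r) (J(r) = (r + 155/r)/((2*r)) = (r + 155/r)*(1/(2*r)) = (r + 155/r)/(2*r))
H = 24734191/1440 (H = -38*(-452) + (½)*(155 + (-60)²)/(-60)² = 17176 + (½)*(1/3600)*(155 + 3600) = 17176 + (½)*(1/3600)*3755 = 17176 + 751/1440 = 24734191/1440 ≈ 17177.)
29133/(((-3145 + 4426)/(-12765 + 19881))) + 3096/H = 29133/(((-3145 + 4426)/(-12765 + 19881))) + 3096/(24734191/1440) = 29133/((1281/7116)) + 3096*(1440/24734191) = 29133/((1281*(1/7116))) + 4458240/24734191 = 29133/(427/2372) + 4458240/24734191 = 29133*(2372/427) + 4458240/24734191 = 69103476/427 + 4458240/24734191 = 1709220477816396/10561499557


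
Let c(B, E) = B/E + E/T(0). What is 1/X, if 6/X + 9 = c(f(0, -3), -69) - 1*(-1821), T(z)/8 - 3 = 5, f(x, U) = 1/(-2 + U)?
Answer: 39985219/132480 ≈ 301.82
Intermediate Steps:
T(z) = 64 (T(z) = 24 + 8*5 = 24 + 40 = 64)
c(B, E) = E/64 + B/E (c(B, E) = B/E + E/64 = E/64 + B/E)
X = 132480/39985219 (X = 6/(-9 + (((1/64)*(-69) + 1/(-2 - 3*(-69))) - 1*(-1821))) = 6/(-9 + ((-69/64 - 1/69/(-5)) + 1821)) = 6/(-9 + ((-69/64 - ⅕*(-1/69)) + 1821)) = 6/(-9 + ((-69/64 + 1/345) + 1821)) = 6/(-9 + (-23741/22080 + 1821)) = 6/(-9 + 40183939/22080) = 6/(39985219/22080) = 6*(22080/39985219) = 132480/39985219 ≈ 0.0033132)
1/X = 1/(132480/39985219) = 39985219/132480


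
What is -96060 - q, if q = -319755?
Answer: 223695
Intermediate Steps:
-96060 - q = -96060 - 1*(-319755) = -96060 + 319755 = 223695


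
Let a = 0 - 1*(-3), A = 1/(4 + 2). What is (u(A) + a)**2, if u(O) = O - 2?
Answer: 49/36 ≈ 1.3611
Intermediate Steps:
A = 1/6 ≈ 0.16667
a = 3 (a = 0 + 3 = 3)
u(O) = -2 + O
(u(A) + a)**2 = ((-2 + 1/6) + 3)**2 = (-11/6 + 3)**2 = (7/6)**2 = 49/36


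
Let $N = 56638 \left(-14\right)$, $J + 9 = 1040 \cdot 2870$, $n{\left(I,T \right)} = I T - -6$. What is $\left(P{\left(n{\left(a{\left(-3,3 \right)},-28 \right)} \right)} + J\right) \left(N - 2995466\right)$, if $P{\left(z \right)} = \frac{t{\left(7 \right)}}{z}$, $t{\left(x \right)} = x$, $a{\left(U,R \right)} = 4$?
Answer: $- \frac{599301528245961}{53} \approx -1.1308 \cdot 10^{13}$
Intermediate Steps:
$n{\left(I,T \right)} = 6 + I T$ ($n{\left(I,T \right)} = I T + 6 = 6 + I T$)
$J = 2984791$ ($J = -9 + 1040 \cdot 2870 = -9 + 2984800 = 2984791$)
$N = -792932$
$P{\left(z \right)} = \frac{7}{z}$
$\left(P{\left(n{\left(a{\left(-3,3 \right)},-28 \right)} \right)} + J\right) \left(N - 2995466\right) = \left(\frac{7}{6 + 4 \left(-28\right)} + 2984791\right) \left(-792932 - 2995466\right) = \left(\frac{7}{6 - 112} + 2984791\right) \left(-3788398\right) = \left(\frac{7}{-106} + 2984791\right) \left(-3788398\right) = \left(7 \left(- \frac{1}{106}\right) + 2984791\right) \left(-3788398\right) = \left(- \frac{7}{106} + 2984791\right) \left(-3788398\right) = \frac{316387839}{106} \left(-3788398\right) = - \frac{599301528245961}{53}$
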